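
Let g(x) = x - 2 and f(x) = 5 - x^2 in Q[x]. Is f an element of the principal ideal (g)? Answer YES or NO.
NO

In Q[x] the ideal (g) consists of all multiples of g, so f ∈ (g) iff g | f, i.e. iff the remainder of f on division by g is 0. Divide f by g (g is monic, so eliminate the leading term of the running remainder at each step):
  leading term -x^2: subtract (-x)·g(x) = -x^2 + 2·x, leaving 5 - 2·x
  leading term -2·x: subtract (-2)·g(x) = 4 - 2·x, leaving 1
The remainder r(x) = 1 ≠ 0 (and deg r < deg g), so g ∤ f, i.e. f ∉ (g).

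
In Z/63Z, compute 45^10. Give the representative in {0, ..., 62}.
Use repeated squaring. Binary(10) = 1010. Walk through the bits of the exponent 10 left-to-right: at each bit after the leading one, square the running value, then multiply by 45 if the bit is 1 (always reducing mod 63):
  bit 1 = 1 (leading): start with 45.
  bit 2 = 0: square 45^2 = 2025 ≡ 9 (mod 63).
  bit 3 = 1: square 9^2 = 81 ≡ 18; bit is 1, so multiply 18·45 = 810 ≡ 54 (mod 63).
  bit 4 = 0: square 54^2 = 2916 ≡ 18 (mod 63).
Final value: 45^10 ≡ 18 (mod 63).

Final answer: 18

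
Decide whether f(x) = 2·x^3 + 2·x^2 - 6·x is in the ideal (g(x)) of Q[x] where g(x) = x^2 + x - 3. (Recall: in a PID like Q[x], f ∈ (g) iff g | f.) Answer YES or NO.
In Q[x] the ideal (g) consists of all multiples of g, so f ∈ (g) iff g | f, i.e. iff the remainder of f on division by g is 0. Divide f by g (g is monic, so eliminate the leading term of the running remainder at each step):
  leading term 2·x^3: subtract (2·x)·g(x) = 2·x^3 + 2·x^2 - 6·x, leaving 0
The remainder is 0, so f(x) = g(x) · h(x) with h(x) = 2·x. Hence g | f, i.e. f ∈ (g).

Final answer: YES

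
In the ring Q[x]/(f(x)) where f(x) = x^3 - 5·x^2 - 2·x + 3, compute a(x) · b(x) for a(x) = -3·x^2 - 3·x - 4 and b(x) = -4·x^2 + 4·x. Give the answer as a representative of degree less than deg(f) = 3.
a · b ≡ 328·x^2 + 68·x - 180 (mod f(x))

First multiply in Q[x] without reducing: a · b = 12·x^4 + 4·x^2 - 16·x. Now divide by f(x) = x^3 - 5·x^2 - 2·x + 3, eliminating the leading term at each step:
  leading term 12·x^4: subtract (12·x)·f(x) = 12·x^4 - 60·x^3 - 24·x^2 + 36·x, leaving 60·x^3 + 28·x^2 - 52·x
  leading term 60·x^3: subtract (60)·f(x) = 60·x^3 - 300·x^2 - 120·x + 180, leaving 328·x^2 + 68·x - 180
The degree is now < 3, so this is the remainder. Hence a · b ≡ 328·x^2 + 68·x - 180 in Q[x]/(f).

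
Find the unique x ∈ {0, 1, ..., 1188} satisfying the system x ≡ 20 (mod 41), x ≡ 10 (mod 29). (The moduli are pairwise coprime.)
The moduli 41, 29 are pairwise coprime, so by the CRT there is a unique solution mod 41·29 = 1189.
Solve by successive substitution. Start with x ≡ 20 (mod 41).
  Combine with x ≡ 10 (mod 29): write x = 20 + 41·t and require 20 + 41·t ≡ 10 (mod 29), i.e. 41·t ≡ 10 − 20 ≡ 19 (mod 29). Since 41^(−1) ≡ 17 (mod 29) (41 ≡ 12 (mod 29)), t ≡ 17·19 ≡ 4 (mod 29). So x ≡ 20 + 41·4 = 184 (mod 1189).
Unique solution in [0, 1189): x = 184.

Final answer: x ≡ 184 (mod 1189); the representative in [0, 1189) is 184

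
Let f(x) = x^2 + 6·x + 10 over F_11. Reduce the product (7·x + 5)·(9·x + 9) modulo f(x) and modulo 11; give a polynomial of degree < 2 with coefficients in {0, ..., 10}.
Multiply as integer polynomials: a · b = 63·x^2 + 108·x + 45. Reducing coefficients mod 11: a · b ≡ 8·x^2 + 9·x + 1. Now divide by f(x) = x^2 + 6·x + 10 in F_11[x], eliminating the leading term at each step:
  leading term 8·x^2: subtract (8)·f(x) = 8·x^2 + 4·x + 3, leaving 5·x + 9 (coefficients mod 11)
The degree is now < 2, so this is the remainder. Hence a · b ≡ 5·x + 9 in F_11[x]/(f).

Final answer: a · b ≡ 5·x + 9 (mod f(x))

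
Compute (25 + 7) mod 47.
32

Both summands are already reduced mod 47. 25 + 7 = 32; 32 = 0·47 + 32, so (25 + 7) mod 47 = 32.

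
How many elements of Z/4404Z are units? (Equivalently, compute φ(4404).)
An element a ∈ Z/4404Z is a unit iff gcd(a, 4404) = 1, so the number of units is φ(4404). φ is multiplicative, with φ(p^e) = p^e − p^(e−1). Factorise 4404 = 2^2 · 3 · 367. Then
  φ(4404) = (2^2 − 2^1) · (3 − 1) · (367 − 1) = 2 · 2 · 366 = 1464.

Final answer: Z/4404Z has φ(4404) = 1464 units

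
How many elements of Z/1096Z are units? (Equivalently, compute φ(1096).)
An element a ∈ Z/1096Z is a unit iff gcd(a, 1096) = 1, so the number of units is φ(1096). φ is multiplicative, with φ(p^e) = p^e − p^(e−1). Factorise 1096 = 2^3 · 137. Then
  φ(1096) = (2^3 − 2^2) · (137 − 1) = 4 · 136 = 544.

Final answer: Z/1096Z has φ(1096) = 544 units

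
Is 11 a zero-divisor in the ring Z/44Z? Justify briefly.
YES

gcd(11, 44) = 11 > 1, so 11 is not a unit in Z/44Z. In Z/nZ every nonzero non-unit is a zero-divisor: explicitly, take b = 44/gcd = 4 ≠ 0 (mod 44); then 11·4 = 44 = 1·44, i.e. 11·4 ≡ 0 (mod 44). So 11 is a zero-divisor.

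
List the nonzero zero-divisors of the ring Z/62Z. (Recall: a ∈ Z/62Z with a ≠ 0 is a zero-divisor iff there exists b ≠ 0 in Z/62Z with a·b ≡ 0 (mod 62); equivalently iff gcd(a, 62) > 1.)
nonzero zero-divisors of Z/62Z = {2, 4, 6, 8, 10, 12, 14, 16, 18, 20, 22, 24, 26, 28, 30, 31, 32, 34, 36, 38, 40, 42, 44, 46, 48, 50, 52, 54, 56, 58, 60}

An element a ∈ Z/62Z (with a ≠ 0) is a zero-divisor iff gcd(a, 62) > 1 (because a is a unit precisely when gcd(a, n) = 1, and in Z/nZ every nonzero, non-unit element is a zero-divisor). Scan a = 1, ..., 61 and keep those with gcd(a, 62) > 1:
  gcd(2, 62) = 2, gcd(4, 62) = 2, gcd(6, 62) = 2, gcd(8, 62) = 2, gcd(10, 62) = 2, gcd(12, 62) = 2, gcd(14, 62) = 2, gcd(16, 62) = 2, gcd(18, 62) = 2, gcd(20, 62) = 2, gcd(22, 62) = 2, gcd(24, 62) = 2, gcd(26, 62) = 2, gcd(28, 62) = 2, gcd(30, 62) = 2, gcd(31, 62) = 31, gcd(32, 62) = 2, gcd(34, 62) = 2, gcd(36, 62) = 2, gcd(38, 62) = 2, gcd(40, 62) = 2, gcd(42, 62) = 2, gcd(44, 62) = 2, gcd(46, 62) = 2, gcd(48, 62) = 2, gcd(50, 62) = 2, gcd(52, 62) = 2, gcd(54, 62) = 2, gcd(56, 62) = 2, gcd(58, 62) = 2, gcd(60, 62) = 2.
All other a ∈ {1, ..., 61} have gcd(a, 62) = 1 and are units. So the nonzero zero-divisors are exactly the 31 values of a appearing in this scan.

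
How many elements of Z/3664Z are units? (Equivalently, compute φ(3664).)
An element a ∈ Z/3664Z is a unit iff gcd(a, 3664) = 1, so the number of units is φ(3664). φ is multiplicative, with φ(p^e) = p^e − p^(e−1). Factorise 3664 = 2^4 · 229. Then
  φ(3664) = (2^4 − 2^3) · (229 − 1) = 8 · 228 = 1824.

Final answer: Z/3664Z has φ(3664) = 1824 units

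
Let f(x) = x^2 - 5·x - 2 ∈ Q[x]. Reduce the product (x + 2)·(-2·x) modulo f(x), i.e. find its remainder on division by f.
a · b ≡ -14·x - 4 (mod f(x))

First multiply in Q[x] without reducing: a · b = -2·x^2 - 4·x. Now divide by f(x) = x^2 - 5·x - 2, eliminating the leading term at each step:
  leading term -2·x^2: subtract (-2)·f(x) = -2·x^2 + 10·x + 4, leaving -14·x - 4
The degree is now < 2, so this is the remainder. Hence a · b ≡ -14·x - 4 in Q[x]/(f).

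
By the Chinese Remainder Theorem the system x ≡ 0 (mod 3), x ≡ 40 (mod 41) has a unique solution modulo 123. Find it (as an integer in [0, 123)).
The moduli 3, 41 are pairwise coprime, so by the CRT there is a unique solution mod 3·41 = 123.
Solve by successive substitution. Start with x ≡ 0 (mod 3).
  Combine with x ≡ 40 (mod 41): write x = 3·t and require 3·t ≡ 40 (mod 41). Since 3^(−1) ≡ 14 (mod 41), t ≡ 14·40 ≡ 27 (mod 41). So x ≡ 3·27 = 81 (mod 123).
Unique solution in [0, 123): x = 81.

Final answer: x ≡ 81 (mod 123); the representative in [0, 123) is 81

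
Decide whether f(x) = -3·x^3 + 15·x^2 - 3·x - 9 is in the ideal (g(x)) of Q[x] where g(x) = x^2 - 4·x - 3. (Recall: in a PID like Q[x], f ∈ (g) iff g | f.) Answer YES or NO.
In Q[x] the ideal (g) consists of all multiples of g, so f ∈ (g) iff g | f, i.e. iff the remainder of f on division by g is 0. Divide f by g (g is monic, so eliminate the leading term of the running remainder at each step):
  leading term -3·x^3: subtract (-3·x)·g(x) = -3·x^3 + 12·x^2 + 9·x, leaving 3·x^2 - 12·x - 9
  leading term 3·x^2: subtract (3)·g(x) = 3·x^2 - 12·x - 9, leaving 0
The remainder is 0, so f(x) = g(x) · h(x) with h(x) = 3 - 3·x. Hence g | f, i.e. f ∈ (g).

Final answer: YES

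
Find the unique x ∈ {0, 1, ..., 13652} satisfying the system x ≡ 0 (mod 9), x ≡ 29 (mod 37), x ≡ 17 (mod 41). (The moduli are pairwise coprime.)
The moduli 9, 37, 41 are pairwise coprime, so by the CRT there is a unique solution mod 9·37·41 = 13653.
Solve by successive substitution. Start with x ≡ 0 (mod 9).
  Combine with x ≡ 29 (mod 37): write x = 9·t and require 9·t ≡ 29 (mod 37). Since 9^(−1) ≡ 33 (mod 37), t ≡ 33·29 ≡ 32 (mod 37). So x ≡ 9·32 = 288 (mod 333).
  Combine with x ≡ 17 (mod 41): write x = 288 + 333·t and require 288 + 333·t ≡ 17 (mod 41), i.e. 333·t ≡ 17 − 288 ≡ 16 (mod 41). Since 333^(−1) ≡ 33 (mod 41) (333 ≡ 5 (mod 41)), t ≡ 33·16 ≡ 36 (mod 41). So x ≡ 288 + 333·36 = 12276 (mod 13653).
Unique solution in [0, 13653): x = 12276.

Final answer: x ≡ 12276 (mod 13653); the representative in [0, 13653) is 12276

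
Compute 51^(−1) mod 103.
Apply the extended Euclidean algorithm to (103, 51), tracking rows (r, s, t) with s·103 + t·51 = r. Each division r_prev = q·r_cur + r_new produces the new row as (previous row) − q·(current row):
  row A: (103, 1, 0)   [1·103 + 0·51 = 103]
  row B: (51, 0, 1)   [0·103 + 1·51 = 51]
  103 = 2·51 + 1   → row C = row A − 2·row B = (1, 1, −2)   [check: 1·103 − 2·51 = 1]
  51 = 51·1 + 0   → remainder 0, stop. gcd = 1 (last nonzero row C).
The gcd is 1, so 51 is invertible mod 103. The last nonzero row gives 1·103 − 2·51 = 1, so t = −2. So 51^(−1) ≡ −2 ≡ 101 (mod 103). Verify: 51 · 101 = 5151 ≡ 1 (mod 103). ✓

Final answer: 51^(−1) ≡ 101 (mod 103)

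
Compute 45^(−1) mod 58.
45^(−1) ≡ 49 (mod 58)

Apply the extended Euclidean algorithm to (58, 45), tracking rows (r, s, t) with s·58 + t·45 = r. Each division r_prev = q·r_cur + r_new produces the new row as (previous row) − q·(current row):
  row A: (58, 1, 0)   [1·58 + 0·45 = 58]
  row B: (45, 0, 1)   [0·58 + 1·45 = 45]
  58 = 1·45 + 13   → row C = row A − 1·row B = (13, 1, −1)   [check: 1·58 − 1·45 = 13]
  45 = 3·13 + 6   → row D = row B − 3·row C = (6, −3, 4)   [check: −3·58 + 4·45 = 6]
  13 = 2·6 + 1   → row E = row C − 2·row D = (1, 7, −9)   [check: 7·58 − 9·45 = 1]
  6 = 6·1 + 0   → remainder 0, stop. gcd = 1 (last nonzero row E).
The gcd is 1, so 45 is invertible mod 58. The last nonzero row gives 7·58 − 9·45 = 1, so t = −9. So 45^(−1) ≡ −9 ≡ 49 (mod 58). Verify: 45 · 49 = 2205 ≡ 1 (mod 58). ✓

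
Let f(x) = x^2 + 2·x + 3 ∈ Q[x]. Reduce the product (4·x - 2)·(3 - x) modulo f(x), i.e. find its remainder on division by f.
a · b ≡ 22·x + 6 (mod f(x))

First multiply in Q[x] without reducing: a · b = -4·x^2 + 14·x - 6. Now divide by f(x) = x^2 + 2·x + 3, eliminating the leading term at each step:
  leading term -4·x^2: subtract (-4)·f(x) = -4·x^2 - 8·x - 12, leaving 22·x + 6
The degree is now < 2, so this is the remainder. Hence a · b ≡ 22·x + 6 in Q[x]/(f).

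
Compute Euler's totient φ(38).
φ(38) = 18

φ is multiplicative, with φ(p^e) = p^e − p^(e−1). Factorise 38 = 2 · 19. Then
  φ(38) = (2 − 1) · (19 − 1) = 1 · 18 = 18.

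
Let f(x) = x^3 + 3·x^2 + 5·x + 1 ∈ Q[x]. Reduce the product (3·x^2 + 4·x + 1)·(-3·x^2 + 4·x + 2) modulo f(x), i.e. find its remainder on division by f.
First multiply in Q[x] without reducing: a · b = -9·x^4 + 19·x^2 + 12·x + 2. Now divide by f(x) = x^3 + 3·x^2 + 5·x + 1, eliminating the leading term at each step:
  leading term -9·x^4: subtract (-9·x)·f(x) = -9·x^4 - 27·x^3 - 45·x^2 - 9·x, leaving 27·x^3 + 64·x^2 + 21·x + 2
  leading term 27·x^3: subtract (27)·f(x) = 27·x^3 + 81·x^2 + 135·x + 27, leaving -17·x^2 - 114·x - 25
The degree is now < 3, so this is the remainder. Hence a · b ≡ -17·x^2 - 114·x - 25 in Q[x]/(f).

Final answer: a · b ≡ -17·x^2 - 114·x - 25 (mod f(x))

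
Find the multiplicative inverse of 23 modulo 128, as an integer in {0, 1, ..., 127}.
23^(−1) ≡ 39 (mod 128)

Apply the extended Euclidean algorithm to (128, 23), tracking rows (r, s, t) with s·128 + t·23 = r. Each division r_prev = q·r_cur + r_new produces the new row as (previous row) − q·(current row):
  row A: (128, 1, 0)   [1·128 + 0·23 = 128]
  row B: (23, 0, 1)   [0·128 + 1·23 = 23]
  128 = 5·23 + 13   → row C = row A − 5·row B = (13, 1, −5)   [check: 1·128 − 5·23 = 13]
  23 = 1·13 + 10   → row D = row B − 1·row C = (10, −1, 6)   [check: −1·128 + 6·23 = 10]
  13 = 1·10 + 3   → row E = row C − 1·row D = (3, 2, −11)   [check: 2·128 − 11·23 = 3]
  10 = 3·3 + 1   → row F = row D − 3·row E = (1, −7, 39)   [check: −7·128 + 39·23 = 1]
  3 = 3·1 + 0   → remainder 0, stop. gcd = 1 (last nonzero row F).
The gcd is 1, so 23 is invertible mod 128. The last nonzero row gives −7·128 + 39·23 = 1, so t = 39. So 23^(−1) ≡ 39 (mod 128). Verify: 23 · 39 = 897 ≡ 1 (mod 128). ✓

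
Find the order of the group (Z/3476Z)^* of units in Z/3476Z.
(Z/3476Z)^* consists of the classes a with gcd(a, 3476) = 1, so its order is φ(3476). φ is multiplicative, with φ(p^e) = p^e − p^(e−1). Factorise 3476 = 2^2 · 11 · 79. Then
  φ(3476) = (2^2 − 2^1) · (11 − 1) · (79 − 1) = 2 · 10 · 78 = 1560.
Thus |(Z/3476Z)^*| = 1560.

Final answer: |(Z/3476Z)^*| = 1560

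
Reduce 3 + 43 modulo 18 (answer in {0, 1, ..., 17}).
Reduce the summands first: 43 ≡ 7 (mod 18), so 3 + 43 ≡ 3 + 7 (mod 18). 3 + 7 = 10; 10 = 0·18 + 10, so (3 + 43) mod 18 = 10.

Final answer: 10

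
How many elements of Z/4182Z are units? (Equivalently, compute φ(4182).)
Z/4182Z has φ(4182) = 1280 units

An element a ∈ Z/4182Z is a unit iff gcd(a, 4182) = 1, so the number of units is φ(4182). φ is multiplicative, with φ(p^e) = p^e − p^(e−1). Factorise 4182 = 2 · 3 · 17 · 41. Then
  φ(4182) = (2 − 1) · (3 − 1) · (17 − 1) · (41 − 1) = 1 · 2 · 16 · 40 = 1280.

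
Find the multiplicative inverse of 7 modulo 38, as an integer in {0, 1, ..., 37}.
7^(−1) ≡ 11 (mod 38)

Apply the extended Euclidean algorithm to (38, 7), tracking rows (r, s, t) with s·38 + t·7 = r. Each division r_prev = q·r_cur + r_new produces the new row as (previous row) − q·(current row):
  row A: (38, 1, 0)   [1·38 + 0·7 = 38]
  row B: (7, 0, 1)   [0·38 + 1·7 = 7]
  38 = 5·7 + 3   → row C = row A − 5·row B = (3, 1, −5)   [check: 1·38 − 5·7 = 3]
  7 = 2·3 + 1   → row D = row B − 2·row C = (1, −2, 11)   [check: −2·38 + 11·7 = 1]
  3 = 3·1 + 0   → remainder 0, stop. gcd = 1 (last nonzero row D).
The gcd is 1, so 7 is invertible mod 38. The last nonzero row gives −2·38 + 11·7 = 1, so t = 11. So 7^(−1) ≡ 11 (mod 38). Verify: 7 · 11 = 77 ≡ 1 (mod 38). ✓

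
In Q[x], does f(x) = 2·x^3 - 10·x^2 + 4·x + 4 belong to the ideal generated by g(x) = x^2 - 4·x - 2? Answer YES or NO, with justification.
YES

In Q[x] the ideal (g) consists of all multiples of g, so f ∈ (g) iff g | f, i.e. iff the remainder of f on division by g is 0. Divide f by g (g is monic, so eliminate the leading term of the running remainder at each step):
  leading term 2·x^3: subtract (2·x)·g(x) = 2·x^3 - 8·x^2 - 4·x, leaving -2·x^2 + 8·x + 4
  leading term -2·x^2: subtract (-2)·g(x) = -2·x^2 + 8·x + 4, leaving 0
The remainder is 0, so f(x) = g(x) · h(x) with h(x) = 2·x - 2. Hence g | f, i.e. f ∈ (g).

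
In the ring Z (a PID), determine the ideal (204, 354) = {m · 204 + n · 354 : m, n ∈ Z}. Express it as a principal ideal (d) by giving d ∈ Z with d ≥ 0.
In the PID Z, (a, b) is generated by gcd(a, b). Compute gcd(354, 204) with the extended Euclidean algorithm, tracking rows (r, s, t) with s·354 + t·204 = r:
  row A: (354, 1, 0)   [1·354 + 0·204 = 354]
  row B: (204, 0, 1)   [0·354 + 1·204 = 204]
  354 = 1·204 + 150   → row C = row A − 1·row B = (150, 1, −1)   [check: 1·354 − 1·204 = 150]
  204 = 1·150 + 54   → row D = row B − 1·row C = (54, −1, 2)   [check: −1·354 + 2·204 = 54]
  150 = 2·54 + 42   → row E = row C − 2·row D = (42, 3, −5)   [check: 3·354 − 5·204 = 42]
  54 = 1·42 + 12   → row F = row D − 1·row E = (12, −4, 7)   [check: −4·354 + 7·204 = 12]
  42 = 3·12 + 6   → row G = row E − 3·row F = (6, 15, −26)   [check: 15·354 − 26·204 = 6]
  12 = 2·6 + 0   → remainder 0, stop. gcd = 6 (last nonzero row G).
So gcd(204, 354) = 6, with Bézout identity 15·354 − 26·204 = 6. Containment (⊇): the Bézout identity exhibits 6 as an element of (204, 354), giving (6) ⊆ (204, 354). Containment (⊆): since 6 | 204 and 6 | 354 (204 = 6·34, 354 = 6·59), every Z-linear combination of 204 and 354 is divisible by 6, so (204, 354) ⊆ (6). Therefore (204, 354) = (6), d = 6.

Final answer: (204, 354) = (6); d = 6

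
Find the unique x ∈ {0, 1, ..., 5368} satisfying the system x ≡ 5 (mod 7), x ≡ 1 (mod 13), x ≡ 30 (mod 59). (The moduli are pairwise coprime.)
x ≡ 5045 (mod 5369); the representative in [0, 5369) is 5045

The moduli 7, 13, 59 are pairwise coprime, so by the CRT there is a unique solution mod 7·13·59 = 5369.
Solve by successive substitution. Start with x ≡ 5 (mod 7).
  Combine with x ≡ 1 (mod 13): write x = 5 + 7·t and require 5 + 7·t ≡ 1 (mod 13), i.e. 7·t ≡ 1 − 5 ≡ 9 (mod 13). Since 7^(−1) ≡ 2 (mod 13), t ≡ 2·9 ≡ 5 (mod 13). So x ≡ 5 + 7·5 = 40 (mod 91).
  Combine with x ≡ 30 (mod 59): write x = 40 + 91·t and require 40 + 91·t ≡ 30 (mod 59), i.e. 91·t ≡ 30 − 40 ≡ 49 (mod 59). Since 91^(−1) ≡ 24 (mod 59) (91 ≡ 32 (mod 59)), t ≡ 24·49 ≡ 55 (mod 59). So x ≡ 40 + 91·55 = 5045 (mod 5369).
Unique solution in [0, 5369): x = 5045.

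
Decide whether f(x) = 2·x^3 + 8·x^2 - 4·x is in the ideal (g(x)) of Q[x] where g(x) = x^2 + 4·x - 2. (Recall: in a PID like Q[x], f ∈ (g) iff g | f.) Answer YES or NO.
In Q[x] the ideal (g) consists of all multiples of g, so f ∈ (g) iff g | f, i.e. iff the remainder of f on division by g is 0. Divide f by g (g is monic, so eliminate the leading term of the running remainder at each step):
  leading term 2·x^3: subtract (2·x)·g(x) = 2·x^3 + 8·x^2 - 4·x, leaving 0
The remainder is 0, so f(x) = g(x) · h(x) with h(x) = 2·x. Hence g | f, i.e. f ∈ (g).

Final answer: YES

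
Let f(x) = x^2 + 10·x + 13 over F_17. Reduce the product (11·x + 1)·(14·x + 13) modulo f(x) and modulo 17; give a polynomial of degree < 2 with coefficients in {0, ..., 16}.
a · b ≡ 11·x (mod f(x))

Multiply as integer polynomials: a · b = 154·x^2 + 157·x + 13. Reducing coefficients mod 17: a · b ≡ x^2 + 4·x + 13. Now divide by f(x) = x^2 + 10·x + 13 in F_17[x], eliminating the leading term at each step:
  leading term x^2: subtract (1)·f(x) = x^2 + 10·x + 13, leaving 11·x (coefficients mod 17)
The degree is now < 2, so this is the remainder. Hence a · b ≡ 11·x in F_17[x]/(f).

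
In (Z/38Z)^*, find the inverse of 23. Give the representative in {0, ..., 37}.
Apply the extended Euclidean algorithm to (38, 23), tracking rows (r, s, t) with s·38 + t·23 = r. Each division r_prev = q·r_cur + r_new produces the new row as (previous row) − q·(current row):
  row A: (38, 1, 0)   [1·38 + 0·23 = 38]
  row B: (23, 0, 1)   [0·38 + 1·23 = 23]
  38 = 1·23 + 15   → row C = row A − 1·row B = (15, 1, −1)   [check: 1·38 − 1·23 = 15]
  23 = 1·15 + 8   → row D = row B − 1·row C = (8, −1, 2)   [check: −1·38 + 2·23 = 8]
  15 = 1·8 + 7   → row E = row C − 1·row D = (7, 2, −3)   [check: 2·38 − 3·23 = 7]
  8 = 1·7 + 1   → row F = row D − 1·row E = (1, −3, 5)   [check: −3·38 + 5·23 = 1]
  7 = 7·1 + 0   → remainder 0, stop. gcd = 1 (last nonzero row F).
The gcd is 1, so 23 is invertible mod 38. The last nonzero row gives −3·38 + 5·23 = 1, so t = 5. So 23^(−1) ≡ 5 (mod 38). Verify: 23 · 5 = 115 ≡ 1 (mod 38). ✓

Final answer: 23^(−1) ≡ 5 (mod 38)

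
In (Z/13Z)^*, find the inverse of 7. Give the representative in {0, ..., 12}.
7^(−1) ≡ 2 (mod 13)

Apply the extended Euclidean algorithm to (13, 7), tracking rows (r, s, t) with s·13 + t·7 = r. Each division r_prev = q·r_cur + r_new produces the new row as (previous row) − q·(current row):
  row A: (13, 1, 0)   [1·13 + 0·7 = 13]
  row B: (7, 0, 1)   [0·13 + 1·7 = 7]
  13 = 1·7 + 6   → row C = row A − 1·row B = (6, 1, −1)   [check: 1·13 − 1·7 = 6]
  7 = 1·6 + 1   → row D = row B − 1·row C = (1, −1, 2)   [check: −1·13 + 2·7 = 1]
  6 = 6·1 + 0   → remainder 0, stop. gcd = 1 (last nonzero row D).
The gcd is 1, so 7 is invertible mod 13. The last nonzero row gives −1·13 + 2·7 = 1, so t = 2. So 7^(−1) ≡ 2 (mod 13). Verify: 7 · 2 = 14 ≡ 1 (mod 13). ✓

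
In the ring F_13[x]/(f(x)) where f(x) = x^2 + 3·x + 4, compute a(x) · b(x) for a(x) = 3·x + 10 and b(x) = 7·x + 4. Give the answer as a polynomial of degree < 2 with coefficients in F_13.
Multiply as integer polynomials: a · b = 21·x^2 + 82·x + 40. Reducing coefficients mod 13: a · b ≡ 8·x^2 + 4·x + 1. Now divide by f(x) = x^2 + 3·x + 4 in F_13[x], eliminating the leading term at each step:
  leading term 8·x^2: subtract (8)·f(x) = 8·x^2 + 11·x + 6, leaving 6·x + 8 (coefficients mod 13)
The degree is now < 2, so this is the remainder. Hence a · b ≡ 6·x + 8 in F_13[x]/(f).

Final answer: a · b ≡ 6·x + 8 (mod f(x))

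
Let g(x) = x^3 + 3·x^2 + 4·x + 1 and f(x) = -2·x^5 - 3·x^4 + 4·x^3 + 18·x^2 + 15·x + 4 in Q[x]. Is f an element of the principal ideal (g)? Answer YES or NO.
NO

In Q[x] the ideal (g) consists of all multiples of g, so f ∈ (g) iff g | f, i.e. iff the remainder of f on division by g is 0. Divide f by g (g is monic, so eliminate the leading term of the running remainder at each step):
  leading term -2·x^5: subtract (-2·x^2)·g(x) = -2·x^5 - 6·x^4 - 8·x^3 - 2·x^2, leaving 3·x^4 + 12·x^3 + 20·x^2 + 15·x + 4
  leading term 3·x^4: subtract (3·x)·g(x) = 3·x^4 + 9·x^3 + 12·x^2 + 3·x, leaving 3·x^3 + 8·x^2 + 12·x + 4
  leading term 3·x^3: subtract (3)·g(x) = 3·x^3 + 9·x^2 + 12·x + 3, leaving 1 - x^2
The remainder r(x) = 1 - x^2 ≠ 0 (and deg r < deg g), so g ∤ f, i.e. f ∉ (g).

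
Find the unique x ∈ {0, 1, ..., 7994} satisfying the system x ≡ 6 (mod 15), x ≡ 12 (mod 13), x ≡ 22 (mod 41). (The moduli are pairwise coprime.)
The moduli 15, 13, 41 are pairwise coprime, so by the CRT there is a unique solution mod 15·13·41 = 7995.
Solve by successive substitution. Start with x ≡ 6 (mod 15).
  Combine with x ≡ 12 (mod 13): write x = 6 + 15·t and require 6 + 15·t ≡ 12 (mod 13), i.e. 15·t ≡ 12 − 6 ≡ 6 (mod 13). Since 15^(−1) ≡ 7 (mod 13) (15 ≡ 2 (mod 13)), t ≡ 7·6 ≡ 3 (mod 13). So x ≡ 6 + 15·3 = 51 (mod 195).
  Combine with x ≡ 22 (mod 41): write x = 51 + 195·t and require 51 + 195·t ≡ 22 (mod 41), i.e. 195·t ≡ 22 − 51 ≡ 12 (mod 41). Since 195^(−1) ≡ 4 (mod 41) (195 ≡ 31 (mod 41)), t ≡ 4·12 ≡ 7 (mod 41). So x ≡ 51 + 195·7 = 1416 (mod 7995).
Unique solution in [0, 7995): x = 1416.

Final answer: x ≡ 1416 (mod 7995); the representative in [0, 7995) is 1416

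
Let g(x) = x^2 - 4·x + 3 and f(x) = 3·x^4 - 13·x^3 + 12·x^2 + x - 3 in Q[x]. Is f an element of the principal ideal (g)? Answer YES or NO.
In Q[x] the ideal (g) consists of all multiples of g, so f ∈ (g) iff g | f, i.e. iff the remainder of f on division by g is 0. Divide f by g (g is monic, so eliminate the leading term of the running remainder at each step):
  leading term 3·x^4: subtract (3·x^2)·g(x) = 3·x^4 - 12·x^3 + 9·x^2, leaving -x^3 + 3·x^2 + x - 3
  leading term -x^3: subtract (-x)·g(x) = -x^3 + 4·x^2 - 3·x, leaving -x^2 + 4·x - 3
  leading term -x^2: subtract (-1)·g(x) = -x^2 + 4·x - 3, leaving 0
The remainder is 0, so f(x) = g(x) · h(x) with h(x) = 3·x^2 - x - 1. Hence g | f, i.e. f ∈ (g).

Final answer: YES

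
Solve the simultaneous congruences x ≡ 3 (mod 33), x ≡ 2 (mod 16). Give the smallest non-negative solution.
x ≡ 498 (mod 528); the representative in [0, 528) is 498

The moduli 33, 16 are pairwise coprime, so by the CRT there is a unique solution mod 33·16 = 528.
Solve by successive substitution. Start with x ≡ 3 (mod 33).
  Combine with x ≡ 2 (mod 16): write x = 3 + 33·t and require 3 + 33·t ≡ 2 (mod 16), i.e. 33·t ≡ 2 − 3 ≡ 15 (mod 16). Since 33^(−1) ≡ 1 (mod 16) (33 ≡ 1 (mod 16)), t ≡ 1·15 ≡ 15 (mod 16). So x ≡ 3 + 33·15 = 498 (mod 528).
Unique solution in [0, 528): x = 498.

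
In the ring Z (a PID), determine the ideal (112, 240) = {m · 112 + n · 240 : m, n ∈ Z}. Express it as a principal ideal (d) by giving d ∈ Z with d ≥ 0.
(112, 240) = (16); d = 16

In the PID Z, (a, b) is generated by gcd(a, b). Compute gcd(240, 112) with the extended Euclidean algorithm, tracking rows (r, s, t) with s·240 + t·112 = r:
  row A: (240, 1, 0)   [1·240 + 0·112 = 240]
  row B: (112, 0, 1)   [0·240 + 1·112 = 112]
  240 = 2·112 + 16   → row C = row A − 2·row B = (16, 1, −2)   [check: 1·240 − 2·112 = 16]
  112 = 7·16 + 0   → remainder 0, stop. gcd = 16 (last nonzero row C).
So gcd(112, 240) = 16, with Bézout identity 1·240 − 2·112 = 16. Containment (⊇): the Bézout identity exhibits 16 as an element of (112, 240), giving (16) ⊆ (112, 240). Containment (⊆): since 16 | 112 and 16 | 240 (112 = 16·7, 240 = 16·15), every Z-linear combination of 112 and 240 is divisible by 16, so (112, 240) ⊆ (16). Therefore (112, 240) = (16), d = 16.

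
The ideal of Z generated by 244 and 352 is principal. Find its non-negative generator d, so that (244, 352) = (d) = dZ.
(244, 352) = (4); d = 4

In the PID Z, (a, b) is generated by gcd(a, b). Compute gcd(352, 244) with the extended Euclidean algorithm, tracking rows (r, s, t) with s·352 + t·244 = r:
  row A: (352, 1, 0)   [1·352 + 0·244 = 352]
  row B: (244, 0, 1)   [0·352 + 1·244 = 244]
  352 = 1·244 + 108   → row C = row A − 1·row B = (108, 1, −1)   [check: 1·352 − 1·244 = 108]
  244 = 2·108 + 28   → row D = row B − 2·row C = (28, −2, 3)   [check: −2·352 + 3·244 = 28]
  108 = 3·28 + 24   → row E = row C − 3·row D = (24, 7, −10)   [check: 7·352 − 10·244 = 24]
  28 = 1·24 + 4   → row F = row D − 1·row E = (4, −9, 13)   [check: −9·352 + 13·244 = 4]
  24 = 6·4 + 0   → remainder 0, stop. gcd = 4 (last nonzero row F).
So gcd(244, 352) = 4, with Bézout identity −9·352 + 13·244 = 4. Containment (⊇): the Bézout identity exhibits 4 as an element of (244, 352), giving (4) ⊆ (244, 352). Containment (⊆): since 4 | 244 and 4 | 352 (244 = 4·61, 352 = 4·88), every Z-linear combination of 244 and 352 is divisible by 4, so (244, 352) ⊆ (4). Therefore (244, 352) = (4), d = 4.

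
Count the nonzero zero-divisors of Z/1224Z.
In Z/1224Z each nonzero element is either a unit (gcd with 1224 is 1) or a zero-divisor (gcd > 1). The number of units is φ(1224): factorise 1224 = 2^3 · 3^2 · 17, so φ(1224) = (2^3 − 2^2) · (3^2 − 3^1) · (17 − 1) = 4 · 6 · 16 = 384. The nonzero elements number 1224 − 1 = 1223. Hence the nonzero zero-divisors number 1223 − 384 = 839.

Final answer: Z/1224Z has 839 nonzero zero-divisors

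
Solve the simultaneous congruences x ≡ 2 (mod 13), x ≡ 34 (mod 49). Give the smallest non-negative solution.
x ≡ 132 (mod 637); the representative in [0, 637) is 132

The moduli 13, 49 are pairwise coprime, so by the CRT there is a unique solution mod 13·49 = 637.
Solve by successive substitution. Start with x ≡ 2 (mod 13).
  Combine with x ≡ 34 (mod 49): write x = 2 + 13·t and require 2 + 13·t ≡ 34 (mod 49), i.e. 13·t ≡ 34 − 2 ≡ 32 (mod 49). Since 13^(−1) ≡ 34 (mod 49), t ≡ 34·32 ≡ 10 (mod 49). So x ≡ 2 + 13·10 = 132 (mod 637).
Unique solution in [0, 637): x = 132.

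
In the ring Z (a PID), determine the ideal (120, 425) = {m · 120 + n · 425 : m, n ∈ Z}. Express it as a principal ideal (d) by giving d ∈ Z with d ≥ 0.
(120, 425) = (5); d = 5

In the PID Z, (a, b) is generated by gcd(a, b). Compute gcd(425, 120) with the extended Euclidean algorithm, tracking rows (r, s, t) with s·425 + t·120 = r:
  row A: (425, 1, 0)   [1·425 + 0·120 = 425]
  row B: (120, 0, 1)   [0·425 + 1·120 = 120]
  425 = 3·120 + 65   → row C = row A − 3·row B = (65, 1, −3)   [check: 1·425 − 3·120 = 65]
  120 = 1·65 + 55   → row D = row B − 1·row C = (55, −1, 4)   [check: −1·425 + 4·120 = 55]
  65 = 1·55 + 10   → row E = row C − 1·row D = (10, 2, −7)   [check: 2·425 − 7·120 = 10]
  55 = 5·10 + 5   → row F = row D − 5·row E = (5, −11, 39)   [check: −11·425 + 39·120 = 5]
  10 = 2·5 + 0   → remainder 0, stop. gcd = 5 (last nonzero row F).
So gcd(120, 425) = 5, with Bézout identity −11·425 + 39·120 = 5. Containment (⊇): the Bézout identity exhibits 5 as an element of (120, 425), giving (5) ⊆ (120, 425). Containment (⊆): since 5 | 120 and 5 | 425 (120 = 5·24, 425 = 5·85), every Z-linear combination of 120 and 425 is divisible by 5, so (120, 425) ⊆ (5). Therefore (120, 425) = (5), d = 5.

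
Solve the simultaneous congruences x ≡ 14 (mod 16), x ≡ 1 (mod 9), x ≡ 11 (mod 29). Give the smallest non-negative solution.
The moduli 16, 9, 29 are pairwise coprime, so by the CRT there is a unique solution mod 16·9·29 = 4176.
Solve by successive substitution. Start with x ≡ 14 (mod 16).
  Combine with x ≡ 1 (mod 9): write x = 14 + 16·t and require 14 + 16·t ≡ 1 (mod 9), i.e. 16·t ≡ 1 − 14 ≡ 5 (mod 9). Since 16^(−1) ≡ 4 (mod 9) (16 ≡ 7 (mod 9)), t ≡ 4·5 ≡ 2 (mod 9). So x ≡ 14 + 16·2 = 46 (mod 144).
  Combine with x ≡ 11 (mod 29): write x = 46 + 144·t and require 46 + 144·t ≡ 11 (mod 29), i.e. 144·t ≡ 11 − 46 ≡ 23 (mod 29). Since 144^(−1) ≡ 28 (mod 29) (144 ≡ 28 (mod 29)), t ≡ 28·23 ≡ 6 (mod 29). So x ≡ 46 + 144·6 = 910 (mod 4176).
Unique solution in [0, 4176): x = 910.

Final answer: x ≡ 910 (mod 4176); the representative in [0, 4176) is 910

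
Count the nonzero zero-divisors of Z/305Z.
Z/305Z has 64 nonzero zero-divisors

In Z/305Z each nonzero element is either a unit (gcd with 305 is 1) or a zero-divisor (gcd > 1). The number of units is φ(305): factorise 305 = 5 · 61, so φ(305) = (5 − 1) · (61 − 1) = 4 · 60 = 240. The nonzero elements number 305 − 1 = 304. Hence the nonzero zero-divisors number 304 − 240 = 64.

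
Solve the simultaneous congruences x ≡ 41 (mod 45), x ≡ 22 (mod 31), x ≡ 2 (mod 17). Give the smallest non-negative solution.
The moduli 45, 31, 17 are pairwise coprime, so by the CRT there is a unique solution mod 45·31·17 = 23715.
Solve by successive substitution. Start with x ≡ 41 (mod 45).
  Combine with x ≡ 22 (mod 31): write x = 41 + 45·t and require 41 + 45·t ≡ 22 (mod 31), i.e. 45·t ≡ 22 − 41 ≡ 12 (mod 31). Since 45^(−1) ≡ 20 (mod 31) (45 ≡ 14 (mod 31)), t ≡ 20·12 ≡ 23 (mod 31). So x ≡ 41 + 45·23 = 1076 (mod 1395).
  Combine with x ≡ 2 (mod 17): write x = 1076 + 1395·t and require 1076 + 1395·t ≡ 2 (mod 17), i.e. 1395·t ≡ 2 − 1076 ≡ 14 (mod 17). Since 1395^(−1) ≡ 1 (mod 17) (1395 ≡ 1 (mod 17)), t ≡ 1·14 ≡ 14 (mod 17). So x ≡ 1076 + 1395·14 = 20606 (mod 23715).
Unique solution in [0, 23715): x = 20606.

Final answer: x ≡ 20606 (mod 23715); the representative in [0, 23715) is 20606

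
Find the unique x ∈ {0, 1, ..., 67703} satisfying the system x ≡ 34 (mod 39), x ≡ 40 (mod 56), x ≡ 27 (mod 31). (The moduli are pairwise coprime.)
The moduli 39, 56, 31 are pairwise coprime, so by the CRT there is a unique solution mod 39·56·31 = 67704.
Solve by successive substitution. Start with x ≡ 34 (mod 39).
  Combine with x ≡ 40 (mod 56): write x = 34 + 39·t and require 34 + 39·t ≡ 40 (mod 56), i.e. 39·t ≡ 40 − 34 ≡ 6 (mod 56). Since 39^(−1) ≡ 23 (mod 56), t ≡ 23·6 ≡ 26 (mod 56). So x ≡ 34 + 39·26 = 1048 (mod 2184).
  Combine with x ≡ 27 (mod 31): write x = 1048 + 2184·t and require 1048 + 2184·t ≡ 27 (mod 31), i.e. 2184·t ≡ 27 − 1048 ≡ 2 (mod 31). Since 2184^(−1) ≡ 20 (mod 31) (2184 ≡ 14 (mod 31)), t ≡ 20·2 ≡ 9 (mod 31). So x ≡ 1048 + 2184·9 = 20704 (mod 67704).
Unique solution in [0, 67704): x = 20704.

Final answer: x ≡ 20704 (mod 67704); the representative in [0, 67704) is 20704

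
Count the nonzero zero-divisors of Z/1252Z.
In Z/1252Z each nonzero element is either a unit (gcd with 1252 is 1) or a zero-divisor (gcd > 1). The number of units is φ(1252): factorise 1252 = 2^2 · 313, so φ(1252) = (2^2 − 2^1) · (313 − 1) = 2 · 312 = 624. The nonzero elements number 1252 − 1 = 1251. Hence the nonzero zero-divisors number 1251 − 624 = 627.

Final answer: Z/1252Z has 627 nonzero zero-divisors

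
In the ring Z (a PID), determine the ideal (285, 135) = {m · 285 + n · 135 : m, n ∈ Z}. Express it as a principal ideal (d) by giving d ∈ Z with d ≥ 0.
In the PID Z, (a, b) is generated by gcd(a, b). Compute gcd(285, 135) with the extended Euclidean algorithm, tracking rows (r, s, t) with s·285 + t·135 = r:
  row A: (285, 1, 0)   [1·285 + 0·135 = 285]
  row B: (135, 0, 1)   [0·285 + 1·135 = 135]
  285 = 2·135 + 15   → row C = row A − 2·row B = (15, 1, −2)   [check: 1·285 − 2·135 = 15]
  135 = 9·15 + 0   → remainder 0, stop. gcd = 15 (last nonzero row C).
So gcd(285, 135) = 15, with Bézout identity 1·285 − 2·135 = 15. Containment (⊇): the Bézout identity exhibits 15 as an element of (285, 135), giving (15) ⊆ (285, 135). Containment (⊆): since 15 | 285 and 15 | 135 (285 = 15·19, 135 = 15·9), every Z-linear combination of 285 and 135 is divisible by 15, so (285, 135) ⊆ (15). Therefore (285, 135) = (15), d = 15.

Final answer: (285, 135) = (15); d = 15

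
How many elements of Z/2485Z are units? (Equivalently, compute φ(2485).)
Z/2485Z has φ(2485) = 1680 units

An element a ∈ Z/2485Z is a unit iff gcd(a, 2485) = 1, so the number of units is φ(2485). φ is multiplicative, with φ(p^e) = p^e − p^(e−1). Factorise 2485 = 5 · 7 · 71. Then
  φ(2485) = (5 − 1) · (7 − 1) · (71 − 1) = 4 · 6 · 70 = 1680.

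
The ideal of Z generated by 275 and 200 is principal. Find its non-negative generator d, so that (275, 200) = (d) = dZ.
In the PID Z, (a, b) is generated by gcd(a, b). Compute gcd(275, 200) with the extended Euclidean algorithm, tracking rows (r, s, t) with s·275 + t·200 = r:
  row A: (275, 1, 0)   [1·275 + 0·200 = 275]
  row B: (200, 0, 1)   [0·275 + 1·200 = 200]
  275 = 1·200 + 75   → row C = row A − 1·row B = (75, 1, −1)   [check: 1·275 − 1·200 = 75]
  200 = 2·75 + 50   → row D = row B − 2·row C = (50, −2, 3)   [check: −2·275 + 3·200 = 50]
  75 = 1·50 + 25   → row E = row C − 1·row D = (25, 3, −4)   [check: 3·275 − 4·200 = 25]
  50 = 2·25 + 0   → remainder 0, stop. gcd = 25 (last nonzero row E).
So gcd(275, 200) = 25, with Bézout identity 3·275 − 4·200 = 25. Containment (⊇): the Bézout identity exhibits 25 as an element of (275, 200), giving (25) ⊆ (275, 200). Containment (⊆): since 25 | 275 and 25 | 200 (275 = 25·11, 200 = 25·8), every Z-linear combination of 275 and 200 is divisible by 25, so (275, 200) ⊆ (25). Therefore (275, 200) = (25), d = 25.

Final answer: (275, 200) = (25); d = 25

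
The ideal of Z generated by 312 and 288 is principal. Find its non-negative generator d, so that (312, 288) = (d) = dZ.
(312, 288) = (24); d = 24

In the PID Z, (a, b) is generated by gcd(a, b). Compute gcd(312, 288) with the extended Euclidean algorithm, tracking rows (r, s, t) with s·312 + t·288 = r:
  row A: (312, 1, 0)   [1·312 + 0·288 = 312]
  row B: (288, 0, 1)   [0·312 + 1·288 = 288]
  312 = 1·288 + 24   → row C = row A − 1·row B = (24, 1, −1)   [check: 1·312 − 1·288 = 24]
  288 = 12·24 + 0   → remainder 0, stop. gcd = 24 (last nonzero row C).
So gcd(312, 288) = 24, with Bézout identity 1·312 − 1·288 = 24. Containment (⊇): the Bézout identity exhibits 24 as an element of (312, 288), giving (24) ⊆ (312, 288). Containment (⊆): since 24 | 312 and 24 | 288 (312 = 24·13, 288 = 24·12), every Z-linear combination of 312 and 288 is divisible by 24, so (312, 288) ⊆ (24). Therefore (312, 288) = (24), d = 24.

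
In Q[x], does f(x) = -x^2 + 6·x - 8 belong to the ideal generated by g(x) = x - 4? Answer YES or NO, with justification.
In Q[x] the ideal (g) consists of all multiples of g, so f ∈ (g) iff g | f, i.e. iff the remainder of f on division by g is 0. Divide f by g (g is monic, so eliminate the leading term of the running remainder at each step):
  leading term -x^2: subtract (-x)·g(x) = -x^2 + 4·x, leaving 2·x - 8
  leading term 2·x: subtract (2)·g(x) = 2·x - 8, leaving 0
The remainder is 0, so f(x) = g(x) · h(x) with h(x) = 2 - x. Hence g | f, i.e. f ∈ (g).

Final answer: YES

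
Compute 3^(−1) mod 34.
Apply the extended Euclidean algorithm to (34, 3), tracking rows (r, s, t) with s·34 + t·3 = r. Each division r_prev = q·r_cur + r_new produces the new row as (previous row) − q·(current row):
  row A: (34, 1, 0)   [1·34 + 0·3 = 34]
  row B: (3, 0, 1)   [0·34 + 1·3 = 3]
  34 = 11·3 + 1   → row C = row A − 11·row B = (1, 1, −11)   [check: 1·34 − 11·3 = 1]
  3 = 3·1 + 0   → remainder 0, stop. gcd = 1 (last nonzero row C).
The gcd is 1, so 3 is invertible mod 34. The last nonzero row gives 1·34 − 11·3 = 1, so t = −11. So 3^(−1) ≡ −11 ≡ 23 (mod 34). Verify: 3 · 23 = 69 ≡ 1 (mod 34). ✓

Final answer: 3^(−1) ≡ 23 (mod 34)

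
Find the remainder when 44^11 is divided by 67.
38

Use repeated squaring. Binary(11) = 1011. Walk through the bits of the exponent 11 left-to-right: at each bit after the leading one, square the running value, then multiply by 44 if the bit is 1 (always reducing mod 67):
  bit 1 = 1 (leading): start with 44.
  bit 2 = 0: square 44^2 = 1936 ≡ 60 (mod 67).
  bit 3 = 1: square 60^2 = 3600 ≡ 49; bit is 1, so multiply 49·44 = 2156 ≡ 12 (mod 67).
  bit 4 = 1: square 12^2 = 144 ≡ 10; bit is 1, so multiply 10·44 = 440 ≡ 38 (mod 67).
Final value: 44^11 ≡ 38 (mod 67).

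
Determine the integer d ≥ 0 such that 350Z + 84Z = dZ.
(350, 84) = (14); d = 14

In the PID Z, (a, b) is generated by gcd(a, b). Compute gcd(350, 84) with the extended Euclidean algorithm, tracking rows (r, s, t) with s·350 + t·84 = r:
  row A: (350, 1, 0)   [1·350 + 0·84 = 350]
  row B: (84, 0, 1)   [0·350 + 1·84 = 84]
  350 = 4·84 + 14   → row C = row A − 4·row B = (14, 1, −4)   [check: 1·350 − 4·84 = 14]
  84 = 6·14 + 0   → remainder 0, stop. gcd = 14 (last nonzero row C).
So gcd(350, 84) = 14, with Bézout identity 1·350 − 4·84 = 14. Containment (⊇): the Bézout identity exhibits 14 as an element of (350, 84), giving (14) ⊆ (350, 84). Containment (⊆): since 14 | 350 and 14 | 84 (350 = 14·25, 84 = 14·6), every Z-linear combination of 350 and 84 is divisible by 14, so (350, 84) ⊆ (14). Therefore (350, 84) = (14), d = 14.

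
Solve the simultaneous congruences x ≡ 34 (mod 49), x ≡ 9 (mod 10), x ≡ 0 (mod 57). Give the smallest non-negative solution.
The moduli 49, 10, 57 are pairwise coprime, so by the CRT there is a unique solution mod 49·10·57 = 27930.
Solve by successive substitution. Start with x ≡ 34 (mod 49).
  Combine with x ≡ 9 (mod 10): write x = 34 + 49·t and require 34 + 49·t ≡ 9 (mod 10), i.e. 49·t ≡ 9 − 34 ≡ 5 (mod 10). Since 49^(−1) ≡ 9 (mod 10) (49 ≡ 9 (mod 10)), t ≡ 9·5 ≡ 5 (mod 10). So x ≡ 34 + 49·5 = 279 (mod 490).
  Combine with x ≡ 0 (mod 57): write x = 279 + 490·t and require 279 + 490·t ≡ 0 (mod 57), i.e. 490·t ≡ 0 − 279 ≡ 6 (mod 57). Since 490^(−1) ≡ 52 (mod 57) (490 ≡ 34 (mod 57)), t ≡ 52·6 ≡ 27 (mod 57). So x ≡ 279 + 490·27 = 13509 (mod 27930).
Unique solution in [0, 27930): x = 13509.

Final answer: x ≡ 13509 (mod 27930); the representative in [0, 27930) is 13509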